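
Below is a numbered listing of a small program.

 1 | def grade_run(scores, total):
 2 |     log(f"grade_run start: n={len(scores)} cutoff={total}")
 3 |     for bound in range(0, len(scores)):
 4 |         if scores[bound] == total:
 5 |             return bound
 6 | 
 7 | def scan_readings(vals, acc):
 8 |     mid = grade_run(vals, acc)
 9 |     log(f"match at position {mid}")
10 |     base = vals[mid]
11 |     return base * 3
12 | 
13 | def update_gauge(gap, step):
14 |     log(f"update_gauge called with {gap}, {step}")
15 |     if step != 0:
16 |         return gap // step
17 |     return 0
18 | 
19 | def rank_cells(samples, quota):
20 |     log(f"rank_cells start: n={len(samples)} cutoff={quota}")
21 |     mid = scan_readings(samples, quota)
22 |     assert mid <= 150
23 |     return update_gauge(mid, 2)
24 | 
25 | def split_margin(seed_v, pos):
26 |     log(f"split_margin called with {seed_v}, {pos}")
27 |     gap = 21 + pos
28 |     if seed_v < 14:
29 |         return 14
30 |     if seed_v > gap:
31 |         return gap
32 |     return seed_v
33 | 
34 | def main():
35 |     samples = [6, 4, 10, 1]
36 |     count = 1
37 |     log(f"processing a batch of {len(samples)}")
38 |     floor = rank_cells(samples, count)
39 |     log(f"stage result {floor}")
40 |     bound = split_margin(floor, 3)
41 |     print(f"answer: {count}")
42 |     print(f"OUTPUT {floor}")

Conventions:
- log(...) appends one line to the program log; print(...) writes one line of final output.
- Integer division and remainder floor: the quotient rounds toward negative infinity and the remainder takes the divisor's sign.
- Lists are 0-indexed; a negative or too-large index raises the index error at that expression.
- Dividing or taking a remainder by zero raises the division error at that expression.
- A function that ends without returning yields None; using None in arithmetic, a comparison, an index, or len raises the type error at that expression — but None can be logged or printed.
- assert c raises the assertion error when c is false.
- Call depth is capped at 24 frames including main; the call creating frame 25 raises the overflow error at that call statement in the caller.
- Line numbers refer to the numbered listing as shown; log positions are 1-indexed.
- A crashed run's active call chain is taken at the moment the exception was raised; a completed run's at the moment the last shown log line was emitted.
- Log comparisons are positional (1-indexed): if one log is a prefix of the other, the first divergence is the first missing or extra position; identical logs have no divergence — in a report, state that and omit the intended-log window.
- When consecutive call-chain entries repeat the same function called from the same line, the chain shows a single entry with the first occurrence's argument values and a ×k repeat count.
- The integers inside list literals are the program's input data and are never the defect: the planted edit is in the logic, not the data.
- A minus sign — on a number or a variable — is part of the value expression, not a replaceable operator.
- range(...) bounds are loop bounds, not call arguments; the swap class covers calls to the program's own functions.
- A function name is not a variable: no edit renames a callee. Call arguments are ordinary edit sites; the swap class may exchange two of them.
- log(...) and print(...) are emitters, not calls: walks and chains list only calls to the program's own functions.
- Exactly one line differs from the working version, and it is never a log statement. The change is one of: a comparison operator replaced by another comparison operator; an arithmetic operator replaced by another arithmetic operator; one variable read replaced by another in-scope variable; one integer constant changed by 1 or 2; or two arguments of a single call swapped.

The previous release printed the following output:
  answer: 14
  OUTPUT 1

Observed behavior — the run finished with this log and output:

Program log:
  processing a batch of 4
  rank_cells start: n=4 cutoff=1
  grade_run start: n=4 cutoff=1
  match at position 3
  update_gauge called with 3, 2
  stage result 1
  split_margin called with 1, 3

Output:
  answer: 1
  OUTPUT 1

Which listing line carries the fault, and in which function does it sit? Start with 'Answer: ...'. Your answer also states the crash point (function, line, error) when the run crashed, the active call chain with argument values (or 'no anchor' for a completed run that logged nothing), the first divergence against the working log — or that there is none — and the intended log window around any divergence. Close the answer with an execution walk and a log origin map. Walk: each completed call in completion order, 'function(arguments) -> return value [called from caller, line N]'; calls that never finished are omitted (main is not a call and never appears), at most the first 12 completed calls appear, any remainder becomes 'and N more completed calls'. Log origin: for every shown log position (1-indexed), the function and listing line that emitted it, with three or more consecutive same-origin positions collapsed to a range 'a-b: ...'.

Answer: the defect is in main at line 41.
The tell: Nothing in the log betrays the bug — only the output does.
Call chain: main -> split_margin(1, 3) (called at line 40).
First divergence: none — the logs agree in full.
Execution walk:
  grade_run([6, 4, 10, 1], 1) -> 3  [called from scan_readings, line 8]
  scan_readings([6, 4, 10, 1], 1) -> 3  [called from rank_cells, line 21]
  update_gauge(3, 2) -> 1  [called from rank_cells, line 23]
  rank_cells([6, 4, 10, 1], 1) -> 1  [called from main, line 38]
  split_margin(1, 3) -> 14  [called from main, line 40]
Log line origins:
  1: emitted by main (line 37)
  2: emitted by rank_cells (line 20)
  3: emitted by grade_run (line 2)
  4: emitted by scan_readings (line 9)
  5: emitted by update_gauge (line 14)
  6: emitted by main (line 39)
  7: emitted by split_margin (line 26)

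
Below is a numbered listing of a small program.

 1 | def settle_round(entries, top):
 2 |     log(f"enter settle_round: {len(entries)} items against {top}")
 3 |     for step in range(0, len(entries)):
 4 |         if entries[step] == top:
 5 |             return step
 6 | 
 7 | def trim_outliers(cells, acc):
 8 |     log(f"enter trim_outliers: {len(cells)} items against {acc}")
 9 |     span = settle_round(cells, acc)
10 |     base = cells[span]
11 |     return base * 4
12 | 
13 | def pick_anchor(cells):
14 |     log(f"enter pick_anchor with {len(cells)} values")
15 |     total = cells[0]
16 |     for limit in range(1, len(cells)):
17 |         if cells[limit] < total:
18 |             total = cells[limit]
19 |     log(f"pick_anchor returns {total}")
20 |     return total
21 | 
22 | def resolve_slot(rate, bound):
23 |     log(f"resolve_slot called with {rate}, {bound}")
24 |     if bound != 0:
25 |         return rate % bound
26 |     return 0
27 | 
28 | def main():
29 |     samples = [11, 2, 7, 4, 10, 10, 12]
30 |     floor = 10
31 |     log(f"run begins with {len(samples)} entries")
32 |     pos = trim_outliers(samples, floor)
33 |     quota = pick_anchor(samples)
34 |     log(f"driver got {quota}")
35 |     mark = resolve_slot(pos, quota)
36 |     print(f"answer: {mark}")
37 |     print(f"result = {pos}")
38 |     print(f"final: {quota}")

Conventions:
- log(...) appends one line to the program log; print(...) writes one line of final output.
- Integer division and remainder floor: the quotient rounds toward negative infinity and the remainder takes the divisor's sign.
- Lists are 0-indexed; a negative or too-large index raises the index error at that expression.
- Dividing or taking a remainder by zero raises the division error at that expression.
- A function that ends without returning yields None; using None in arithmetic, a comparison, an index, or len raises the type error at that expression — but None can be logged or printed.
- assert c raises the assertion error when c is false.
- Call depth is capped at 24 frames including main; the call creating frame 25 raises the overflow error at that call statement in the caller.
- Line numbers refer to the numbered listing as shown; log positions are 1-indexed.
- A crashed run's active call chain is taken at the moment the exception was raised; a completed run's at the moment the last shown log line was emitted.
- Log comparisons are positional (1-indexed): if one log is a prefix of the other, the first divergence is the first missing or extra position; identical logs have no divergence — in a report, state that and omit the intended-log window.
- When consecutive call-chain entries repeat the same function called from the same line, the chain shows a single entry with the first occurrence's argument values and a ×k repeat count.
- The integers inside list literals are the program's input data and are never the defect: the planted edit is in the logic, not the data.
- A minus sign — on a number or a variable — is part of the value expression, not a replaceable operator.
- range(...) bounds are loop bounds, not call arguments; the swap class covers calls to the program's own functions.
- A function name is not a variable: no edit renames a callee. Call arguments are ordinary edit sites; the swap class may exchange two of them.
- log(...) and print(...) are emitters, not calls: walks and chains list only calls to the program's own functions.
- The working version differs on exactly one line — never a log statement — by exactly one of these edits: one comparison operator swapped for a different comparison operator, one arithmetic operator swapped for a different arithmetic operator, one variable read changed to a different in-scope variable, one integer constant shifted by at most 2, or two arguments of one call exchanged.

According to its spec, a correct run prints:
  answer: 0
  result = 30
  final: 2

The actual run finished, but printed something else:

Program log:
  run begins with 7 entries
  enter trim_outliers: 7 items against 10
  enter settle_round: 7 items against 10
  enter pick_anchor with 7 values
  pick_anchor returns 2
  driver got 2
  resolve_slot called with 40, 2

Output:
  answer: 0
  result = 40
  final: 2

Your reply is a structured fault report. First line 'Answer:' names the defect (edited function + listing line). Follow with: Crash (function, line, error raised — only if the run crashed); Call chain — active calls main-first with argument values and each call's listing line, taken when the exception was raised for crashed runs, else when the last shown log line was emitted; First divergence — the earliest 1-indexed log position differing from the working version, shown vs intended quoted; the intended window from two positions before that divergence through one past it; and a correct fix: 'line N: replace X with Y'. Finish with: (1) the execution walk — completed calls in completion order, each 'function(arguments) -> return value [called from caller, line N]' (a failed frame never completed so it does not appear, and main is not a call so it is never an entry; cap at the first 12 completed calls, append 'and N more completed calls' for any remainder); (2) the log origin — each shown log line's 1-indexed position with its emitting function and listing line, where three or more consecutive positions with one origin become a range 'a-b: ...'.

Answer: the defect is in trim_outliers at line 11.
Key fact: The earliest visible damage is log position 7 — 'resolve_slot called with 40, 2' rather than the intended 'resolve_slot called with 30, 2'.
Call chain: main -> resolve_slot(40, 2) (called at line 35).
First divergence: position 7 — the shown line 'resolve_slot called with 40, 2' should read 'resolve_slot called with 30, 2'.
Intended log window:
  5: pick_anchor returns 2
  6: driver got 2
  7: resolve_slot called with 30, 2
Execution walk:
  settle_round([11, 2, 7, 4, 10, 10, 12], 10) -> 4  [called from trim_outliers, line 9]
  trim_outliers([11, 2, 7, 4, 10, 10, 12], 10) -> 40  [called from main, line 32]
  pick_anchor([11, 2, 7, 4, 10, 10, 12]) -> 2  [called from main, line 33]
  resolve_slot(40, 2) -> 0  [called from main, line 35]
Log line origins:
  1 — main, line 31
  2 — trim_outliers, line 8
  3 — settle_round, line 2
  4 — pick_anchor, line 14
  5 — pick_anchor, line 19
  6 — main, line 34
  7 — resolve_slot, line 23
A correct fix: line 11: replace `4` with `3`.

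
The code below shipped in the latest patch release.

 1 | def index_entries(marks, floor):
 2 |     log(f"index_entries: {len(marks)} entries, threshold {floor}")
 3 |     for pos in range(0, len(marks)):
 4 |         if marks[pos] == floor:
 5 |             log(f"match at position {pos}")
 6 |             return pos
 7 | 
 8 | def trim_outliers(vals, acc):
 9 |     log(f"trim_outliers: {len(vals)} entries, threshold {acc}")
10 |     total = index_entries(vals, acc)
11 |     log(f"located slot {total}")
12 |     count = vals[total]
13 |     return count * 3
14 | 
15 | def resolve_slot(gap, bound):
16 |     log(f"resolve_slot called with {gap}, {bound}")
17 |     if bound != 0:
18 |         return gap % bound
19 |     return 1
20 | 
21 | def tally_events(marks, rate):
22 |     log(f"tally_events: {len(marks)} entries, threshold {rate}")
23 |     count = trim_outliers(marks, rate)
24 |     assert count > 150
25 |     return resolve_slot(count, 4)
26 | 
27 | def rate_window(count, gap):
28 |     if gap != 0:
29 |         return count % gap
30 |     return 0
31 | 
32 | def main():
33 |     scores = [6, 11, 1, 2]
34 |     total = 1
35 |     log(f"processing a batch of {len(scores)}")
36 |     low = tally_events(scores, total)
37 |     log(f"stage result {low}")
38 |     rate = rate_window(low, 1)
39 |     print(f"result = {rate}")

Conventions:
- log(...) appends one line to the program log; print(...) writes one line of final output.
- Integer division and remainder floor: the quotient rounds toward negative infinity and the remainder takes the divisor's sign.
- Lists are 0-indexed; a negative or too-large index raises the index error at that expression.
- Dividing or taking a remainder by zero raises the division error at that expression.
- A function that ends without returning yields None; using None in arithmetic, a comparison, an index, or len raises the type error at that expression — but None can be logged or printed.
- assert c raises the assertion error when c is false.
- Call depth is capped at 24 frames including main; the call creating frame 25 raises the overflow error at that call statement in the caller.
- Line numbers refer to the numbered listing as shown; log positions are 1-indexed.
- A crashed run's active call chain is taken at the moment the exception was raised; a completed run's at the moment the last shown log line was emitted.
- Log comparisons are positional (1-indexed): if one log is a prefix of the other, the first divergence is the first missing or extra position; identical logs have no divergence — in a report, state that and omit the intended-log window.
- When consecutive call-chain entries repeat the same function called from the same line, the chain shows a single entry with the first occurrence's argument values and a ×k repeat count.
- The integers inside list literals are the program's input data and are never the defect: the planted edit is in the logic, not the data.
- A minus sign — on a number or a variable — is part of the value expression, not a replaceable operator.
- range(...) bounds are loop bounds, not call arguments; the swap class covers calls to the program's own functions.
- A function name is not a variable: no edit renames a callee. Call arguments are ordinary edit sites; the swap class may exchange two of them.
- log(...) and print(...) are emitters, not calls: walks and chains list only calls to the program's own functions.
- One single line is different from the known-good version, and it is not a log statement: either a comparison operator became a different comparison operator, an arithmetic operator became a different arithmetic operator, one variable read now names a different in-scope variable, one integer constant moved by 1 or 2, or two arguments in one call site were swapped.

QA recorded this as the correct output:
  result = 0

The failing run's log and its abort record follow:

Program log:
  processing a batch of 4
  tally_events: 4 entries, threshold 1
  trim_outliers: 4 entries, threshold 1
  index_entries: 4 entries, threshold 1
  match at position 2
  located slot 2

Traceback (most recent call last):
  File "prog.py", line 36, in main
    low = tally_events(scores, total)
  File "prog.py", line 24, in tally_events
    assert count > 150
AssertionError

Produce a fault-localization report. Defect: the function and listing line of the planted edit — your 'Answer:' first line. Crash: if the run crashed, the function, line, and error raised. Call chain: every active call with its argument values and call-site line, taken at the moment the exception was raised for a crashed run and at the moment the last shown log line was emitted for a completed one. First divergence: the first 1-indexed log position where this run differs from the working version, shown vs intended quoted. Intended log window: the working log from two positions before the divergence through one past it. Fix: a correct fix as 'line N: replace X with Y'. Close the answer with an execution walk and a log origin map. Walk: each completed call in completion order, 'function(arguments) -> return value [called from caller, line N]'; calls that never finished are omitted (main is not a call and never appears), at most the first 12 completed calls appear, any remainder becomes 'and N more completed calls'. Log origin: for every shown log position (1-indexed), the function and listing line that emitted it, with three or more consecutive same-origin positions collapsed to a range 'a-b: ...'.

Answer: the defect is in tally_events at line 24.
The tell: Only 6 log lines were emitted before the run died; the intended continuation was 'resolve_slot called with 3, 4'.
Crash: tally_events, line 24, AssertionError.
Call chain: main -> tally_events([6, 11, 1, 2], 1) (called at line 36).
First divergence: position 7; the shown log stops at 6 lines while the working version next logs 'resolve_slot called with 3, 4'.
Intended log window:
  5: match at position 2
  6: located slot 2
  7: resolve_slot called with 3, 4
  8: stage result 3
Execution walk:
  index_entries([6, 11, 1, 2], 1) -> 2  [called from trim_outliers, line 10]
  trim_outliers([6, 11, 1, 2], 1) -> 3  [called from tally_events, line 23]
Log line origins:
  1: emitted by main (line 35)
  2: emitted by tally_events (line 22)
  3: emitted by trim_outliers (line 9)
  4: emitted by index_entries (line 2)
  5: emitted by index_entries (line 5)
  6: emitted by trim_outliers (line 11)
A correct fix: line 24: replace `>` with `<=`.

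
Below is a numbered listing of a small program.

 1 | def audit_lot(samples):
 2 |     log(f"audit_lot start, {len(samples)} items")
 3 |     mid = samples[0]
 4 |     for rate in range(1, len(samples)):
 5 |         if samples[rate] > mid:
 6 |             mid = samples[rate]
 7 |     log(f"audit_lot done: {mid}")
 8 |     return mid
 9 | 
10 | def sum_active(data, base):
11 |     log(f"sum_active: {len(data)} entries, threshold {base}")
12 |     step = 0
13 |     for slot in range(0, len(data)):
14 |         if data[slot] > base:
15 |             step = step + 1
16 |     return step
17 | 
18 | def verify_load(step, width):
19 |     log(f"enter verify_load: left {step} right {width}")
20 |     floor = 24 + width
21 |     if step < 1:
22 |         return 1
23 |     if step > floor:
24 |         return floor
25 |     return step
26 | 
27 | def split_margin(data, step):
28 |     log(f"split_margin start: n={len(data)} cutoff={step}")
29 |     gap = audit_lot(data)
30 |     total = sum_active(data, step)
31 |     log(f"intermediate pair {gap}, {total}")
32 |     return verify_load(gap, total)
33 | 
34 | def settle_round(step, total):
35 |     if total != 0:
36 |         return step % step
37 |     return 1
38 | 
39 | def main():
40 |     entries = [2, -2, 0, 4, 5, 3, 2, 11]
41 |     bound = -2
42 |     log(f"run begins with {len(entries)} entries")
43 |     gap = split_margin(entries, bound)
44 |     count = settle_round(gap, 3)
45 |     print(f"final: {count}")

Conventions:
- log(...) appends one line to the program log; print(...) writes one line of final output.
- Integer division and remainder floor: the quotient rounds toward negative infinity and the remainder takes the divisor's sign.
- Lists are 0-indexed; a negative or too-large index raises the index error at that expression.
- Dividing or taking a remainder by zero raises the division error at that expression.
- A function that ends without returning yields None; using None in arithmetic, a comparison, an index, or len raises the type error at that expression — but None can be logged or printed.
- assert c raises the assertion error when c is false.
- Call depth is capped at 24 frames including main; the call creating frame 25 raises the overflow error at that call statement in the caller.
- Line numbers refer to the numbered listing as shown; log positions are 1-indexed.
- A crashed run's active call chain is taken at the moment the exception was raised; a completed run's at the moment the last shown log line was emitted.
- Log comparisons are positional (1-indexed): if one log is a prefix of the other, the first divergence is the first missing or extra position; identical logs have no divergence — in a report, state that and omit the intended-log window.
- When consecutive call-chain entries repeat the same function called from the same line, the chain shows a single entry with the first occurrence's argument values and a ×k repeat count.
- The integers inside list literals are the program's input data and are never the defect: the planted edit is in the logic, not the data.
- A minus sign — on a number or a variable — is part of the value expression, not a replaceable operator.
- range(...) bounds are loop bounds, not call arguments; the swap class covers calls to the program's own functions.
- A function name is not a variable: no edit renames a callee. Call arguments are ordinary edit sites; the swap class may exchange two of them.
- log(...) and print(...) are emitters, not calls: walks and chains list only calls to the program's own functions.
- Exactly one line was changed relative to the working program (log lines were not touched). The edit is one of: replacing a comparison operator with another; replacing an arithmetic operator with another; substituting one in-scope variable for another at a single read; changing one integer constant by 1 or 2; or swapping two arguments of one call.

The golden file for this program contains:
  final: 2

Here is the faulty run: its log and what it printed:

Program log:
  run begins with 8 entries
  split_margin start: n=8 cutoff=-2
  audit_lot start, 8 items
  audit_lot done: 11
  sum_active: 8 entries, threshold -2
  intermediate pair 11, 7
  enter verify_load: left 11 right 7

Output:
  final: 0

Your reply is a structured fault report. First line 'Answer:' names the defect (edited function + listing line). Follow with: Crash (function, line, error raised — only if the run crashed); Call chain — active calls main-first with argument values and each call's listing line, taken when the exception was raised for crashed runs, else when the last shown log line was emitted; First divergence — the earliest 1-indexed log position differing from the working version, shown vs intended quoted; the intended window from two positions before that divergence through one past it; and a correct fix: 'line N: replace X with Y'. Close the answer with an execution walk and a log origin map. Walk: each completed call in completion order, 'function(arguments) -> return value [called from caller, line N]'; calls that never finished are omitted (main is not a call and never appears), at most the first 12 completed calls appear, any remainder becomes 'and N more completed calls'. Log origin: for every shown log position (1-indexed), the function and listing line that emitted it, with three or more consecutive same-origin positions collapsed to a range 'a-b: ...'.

Answer: the defect is in settle_round at line 36.
Key observation: Every logged value matches the working version; the printed result is what differs.
Call chain: main -> split_margin([2, -2, 0, 4, 5, 3, 2, 11], -2) (called at line 43) -> verify_load(11, 7) (called at line 32).
First divergence: there is none — every log position agrees.
Execution walk:
  audit_lot([2, -2, 0, 4, 5, 3, 2, 11]) -> 11  [called from split_margin, line 29]
  sum_active([2, -2, 0, 4, 5, 3, 2, 11], -2) -> 7  [called from split_margin, line 30]
  verify_load(11, 7) -> 11  [called from split_margin, line 32]
  split_margin([2, -2, 0, 4, 5, 3, 2, 11], -2) -> 11  [called from main, line 43]
  settle_round(11, 3) -> 0  [called from main, line 44]
Log origins:
  1 — main, line 42
  2 — split_margin, line 28
  3 — audit_lot, line 2
  4 — audit_lot, line 7
  5 — sum_active, line 11
  6 — split_margin, line 31
  7 — verify_load, line 19
A correct fix: line 36: replace `step % step` with `step % total`.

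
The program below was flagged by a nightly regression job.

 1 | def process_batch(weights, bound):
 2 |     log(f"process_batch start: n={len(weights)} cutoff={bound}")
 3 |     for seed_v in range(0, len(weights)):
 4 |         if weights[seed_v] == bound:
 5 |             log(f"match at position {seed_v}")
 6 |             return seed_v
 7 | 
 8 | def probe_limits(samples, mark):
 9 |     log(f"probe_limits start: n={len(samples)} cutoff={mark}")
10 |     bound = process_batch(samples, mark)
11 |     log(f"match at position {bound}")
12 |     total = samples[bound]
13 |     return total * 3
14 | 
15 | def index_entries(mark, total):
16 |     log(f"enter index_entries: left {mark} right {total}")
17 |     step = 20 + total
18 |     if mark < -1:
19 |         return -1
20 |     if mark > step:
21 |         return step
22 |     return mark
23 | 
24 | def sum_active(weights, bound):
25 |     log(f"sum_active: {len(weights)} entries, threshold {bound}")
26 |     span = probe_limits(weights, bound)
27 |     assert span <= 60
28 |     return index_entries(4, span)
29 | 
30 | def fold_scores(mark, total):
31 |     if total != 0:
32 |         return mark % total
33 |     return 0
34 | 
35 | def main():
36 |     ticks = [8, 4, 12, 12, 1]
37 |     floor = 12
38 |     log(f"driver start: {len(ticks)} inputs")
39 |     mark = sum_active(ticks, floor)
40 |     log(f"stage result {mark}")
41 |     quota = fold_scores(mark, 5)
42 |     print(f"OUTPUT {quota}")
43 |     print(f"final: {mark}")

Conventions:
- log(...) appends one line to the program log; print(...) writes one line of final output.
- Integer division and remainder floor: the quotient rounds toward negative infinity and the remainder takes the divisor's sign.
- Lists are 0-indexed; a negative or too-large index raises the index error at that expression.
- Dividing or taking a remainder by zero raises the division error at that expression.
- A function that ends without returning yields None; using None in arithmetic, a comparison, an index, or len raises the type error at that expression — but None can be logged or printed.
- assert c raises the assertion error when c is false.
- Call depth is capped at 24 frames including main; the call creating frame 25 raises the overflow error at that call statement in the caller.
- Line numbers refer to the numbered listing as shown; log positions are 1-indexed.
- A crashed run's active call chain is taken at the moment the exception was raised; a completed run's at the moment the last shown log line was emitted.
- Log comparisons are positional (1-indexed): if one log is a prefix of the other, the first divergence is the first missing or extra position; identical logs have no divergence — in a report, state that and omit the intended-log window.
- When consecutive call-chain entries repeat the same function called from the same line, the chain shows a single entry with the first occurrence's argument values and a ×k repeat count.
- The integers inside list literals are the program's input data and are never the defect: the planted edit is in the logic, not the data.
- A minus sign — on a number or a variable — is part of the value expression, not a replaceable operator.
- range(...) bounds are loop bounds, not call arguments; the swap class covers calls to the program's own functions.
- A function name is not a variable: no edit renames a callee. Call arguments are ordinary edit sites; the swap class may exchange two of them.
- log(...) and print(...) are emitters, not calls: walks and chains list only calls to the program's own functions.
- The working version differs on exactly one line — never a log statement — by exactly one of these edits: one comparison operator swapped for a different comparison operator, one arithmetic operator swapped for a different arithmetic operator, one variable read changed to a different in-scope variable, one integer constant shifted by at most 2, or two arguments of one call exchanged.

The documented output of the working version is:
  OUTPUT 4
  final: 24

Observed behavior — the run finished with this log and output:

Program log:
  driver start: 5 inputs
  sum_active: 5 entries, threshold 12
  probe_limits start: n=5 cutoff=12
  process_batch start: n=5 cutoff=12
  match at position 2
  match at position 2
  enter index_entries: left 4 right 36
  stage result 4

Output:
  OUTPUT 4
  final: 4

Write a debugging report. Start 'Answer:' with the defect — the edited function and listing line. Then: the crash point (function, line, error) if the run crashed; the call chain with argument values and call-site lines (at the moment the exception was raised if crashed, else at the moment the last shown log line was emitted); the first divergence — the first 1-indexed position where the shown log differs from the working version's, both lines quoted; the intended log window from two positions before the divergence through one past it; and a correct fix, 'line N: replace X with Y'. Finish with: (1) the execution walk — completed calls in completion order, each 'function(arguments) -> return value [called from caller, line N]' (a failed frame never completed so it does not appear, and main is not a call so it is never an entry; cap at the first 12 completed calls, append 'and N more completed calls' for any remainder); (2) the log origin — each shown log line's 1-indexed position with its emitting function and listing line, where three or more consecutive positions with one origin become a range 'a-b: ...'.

Answer: the defect is in sum_active at line 28.
Key fact: The log first diverges at position 7: the faulty run prints 'enter index_entries: left 4 right 36' where the working version prints 'enter index_entries: left 36 right 4'.
Call chain: main.
First divergence: position 7 — the shown line 'enter index_entries: left 4 right 36' should read 'enter index_entries: left 36 right 4'.
Intended log window:
  5: match at position 2
  6: match at position 2
  7: enter index_entries: left 36 right 4
  8: stage result 24
Execution walk:
  process_batch([8, 4, 12, 12, 1], 12) -> 2  [called from probe_limits, line 10]
  probe_limits([8, 4, 12, 12, 1], 12) -> 36  [called from sum_active, line 26]
  index_entries(4, 36) -> 4  [called from sum_active, line 28]
  sum_active([8, 4, 12, 12, 1], 12) -> 4  [called from main, line 39]
  fold_scores(4, 5) -> 4  [called from main, line 41]
Log origins:
  1 — main, line 38
  2 — sum_active, line 25
  3 — probe_limits, line 9
  4 — process_batch, line 2
  5 — process_batch, line 5
  6 — probe_limits, line 11
  7 — index_entries, line 16
  8 — main, line 40
A correct fix: line 28: replace `index_entries(4, span)` with `index_entries(span, 4)`.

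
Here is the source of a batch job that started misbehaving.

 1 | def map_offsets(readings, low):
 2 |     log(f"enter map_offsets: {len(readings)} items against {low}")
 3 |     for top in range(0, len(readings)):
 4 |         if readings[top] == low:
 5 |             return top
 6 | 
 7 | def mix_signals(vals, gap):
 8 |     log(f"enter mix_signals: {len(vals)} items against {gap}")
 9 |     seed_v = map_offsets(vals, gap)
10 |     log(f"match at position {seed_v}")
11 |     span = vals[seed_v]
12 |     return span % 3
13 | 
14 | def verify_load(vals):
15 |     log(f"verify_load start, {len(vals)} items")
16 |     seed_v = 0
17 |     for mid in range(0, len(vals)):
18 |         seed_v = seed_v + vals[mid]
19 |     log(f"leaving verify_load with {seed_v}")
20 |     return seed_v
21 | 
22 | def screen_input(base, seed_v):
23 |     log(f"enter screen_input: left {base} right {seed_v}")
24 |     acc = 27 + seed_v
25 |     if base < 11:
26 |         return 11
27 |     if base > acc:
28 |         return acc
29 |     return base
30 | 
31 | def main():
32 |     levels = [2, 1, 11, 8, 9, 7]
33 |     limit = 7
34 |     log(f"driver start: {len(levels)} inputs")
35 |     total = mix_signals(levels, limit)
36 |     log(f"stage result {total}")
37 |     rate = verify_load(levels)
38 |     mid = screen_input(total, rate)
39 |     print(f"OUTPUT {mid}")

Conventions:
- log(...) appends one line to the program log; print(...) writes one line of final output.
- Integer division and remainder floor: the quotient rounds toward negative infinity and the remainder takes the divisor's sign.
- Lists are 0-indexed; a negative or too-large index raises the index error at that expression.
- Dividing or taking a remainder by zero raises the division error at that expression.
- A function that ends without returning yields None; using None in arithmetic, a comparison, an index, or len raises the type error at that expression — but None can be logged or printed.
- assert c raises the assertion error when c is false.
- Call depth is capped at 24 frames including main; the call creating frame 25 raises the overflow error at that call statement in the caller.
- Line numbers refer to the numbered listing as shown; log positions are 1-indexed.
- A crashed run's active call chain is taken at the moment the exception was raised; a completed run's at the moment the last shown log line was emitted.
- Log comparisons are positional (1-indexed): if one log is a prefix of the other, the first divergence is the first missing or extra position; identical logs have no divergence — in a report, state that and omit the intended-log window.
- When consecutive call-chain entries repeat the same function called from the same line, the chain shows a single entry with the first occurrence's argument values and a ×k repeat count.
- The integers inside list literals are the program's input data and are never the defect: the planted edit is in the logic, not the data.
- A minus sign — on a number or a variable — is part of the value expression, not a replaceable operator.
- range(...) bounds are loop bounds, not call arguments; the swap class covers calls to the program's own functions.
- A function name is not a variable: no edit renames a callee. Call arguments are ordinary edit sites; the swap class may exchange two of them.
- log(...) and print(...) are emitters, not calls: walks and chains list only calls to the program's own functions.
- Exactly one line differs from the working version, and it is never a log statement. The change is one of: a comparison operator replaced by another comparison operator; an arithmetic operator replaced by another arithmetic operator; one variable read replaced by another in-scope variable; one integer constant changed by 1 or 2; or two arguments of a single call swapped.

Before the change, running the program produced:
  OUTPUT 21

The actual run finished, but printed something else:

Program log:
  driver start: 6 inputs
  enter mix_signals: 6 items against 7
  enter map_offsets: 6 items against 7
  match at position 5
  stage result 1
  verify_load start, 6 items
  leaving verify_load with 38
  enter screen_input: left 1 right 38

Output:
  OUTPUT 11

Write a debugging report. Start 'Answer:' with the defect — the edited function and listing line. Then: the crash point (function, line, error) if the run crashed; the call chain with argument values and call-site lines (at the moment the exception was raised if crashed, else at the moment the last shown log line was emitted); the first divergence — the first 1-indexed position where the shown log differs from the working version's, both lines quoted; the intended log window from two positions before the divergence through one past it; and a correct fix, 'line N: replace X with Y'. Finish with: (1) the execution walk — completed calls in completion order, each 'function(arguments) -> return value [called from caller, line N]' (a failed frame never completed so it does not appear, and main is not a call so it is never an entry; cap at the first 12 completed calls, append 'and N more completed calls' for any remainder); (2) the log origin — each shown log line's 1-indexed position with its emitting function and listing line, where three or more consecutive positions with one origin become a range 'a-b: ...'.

Answer: the defect is in mix_signals at line 12.
Key observation: Everything matches until log position 5, which reads 'stage result 1' in place of 'stage result 21'.
Call chain: main -> screen_input(1, 38) (called at line 38).
First divergence: position 5 — the shown line 'stage result 1' should read 'stage result 21'.
Intended log window:
  3: enter map_offsets: 6 items against 7
  4: match at position 5
  5: stage result 21
  6: verify_load start, 6 items
Execution walk:
  map_offsets([2, 1, 11, 8, 9, 7], 7) -> 5  [called from mix_signals, line 9]
  mix_signals([2, 1, 11, 8, 9, 7], 7) -> 1  [called from main, line 35]
  verify_load([2, 1, 11, 8, 9, 7]) -> 38  [called from main, line 37]
  screen_input(1, 38) -> 11  [called from main, line 38]
Origin of each log line:
  1: logged in main at line 34
  2: logged in mix_signals at line 8
  3: logged in map_offsets at line 2
  4: logged in mix_signals at line 10
  5: logged in main at line 36
  6: logged in verify_load at line 15
  7: logged in verify_load at line 19
  8: logged in screen_input at line 23
A correct fix: line 12: replace `%` with `*`.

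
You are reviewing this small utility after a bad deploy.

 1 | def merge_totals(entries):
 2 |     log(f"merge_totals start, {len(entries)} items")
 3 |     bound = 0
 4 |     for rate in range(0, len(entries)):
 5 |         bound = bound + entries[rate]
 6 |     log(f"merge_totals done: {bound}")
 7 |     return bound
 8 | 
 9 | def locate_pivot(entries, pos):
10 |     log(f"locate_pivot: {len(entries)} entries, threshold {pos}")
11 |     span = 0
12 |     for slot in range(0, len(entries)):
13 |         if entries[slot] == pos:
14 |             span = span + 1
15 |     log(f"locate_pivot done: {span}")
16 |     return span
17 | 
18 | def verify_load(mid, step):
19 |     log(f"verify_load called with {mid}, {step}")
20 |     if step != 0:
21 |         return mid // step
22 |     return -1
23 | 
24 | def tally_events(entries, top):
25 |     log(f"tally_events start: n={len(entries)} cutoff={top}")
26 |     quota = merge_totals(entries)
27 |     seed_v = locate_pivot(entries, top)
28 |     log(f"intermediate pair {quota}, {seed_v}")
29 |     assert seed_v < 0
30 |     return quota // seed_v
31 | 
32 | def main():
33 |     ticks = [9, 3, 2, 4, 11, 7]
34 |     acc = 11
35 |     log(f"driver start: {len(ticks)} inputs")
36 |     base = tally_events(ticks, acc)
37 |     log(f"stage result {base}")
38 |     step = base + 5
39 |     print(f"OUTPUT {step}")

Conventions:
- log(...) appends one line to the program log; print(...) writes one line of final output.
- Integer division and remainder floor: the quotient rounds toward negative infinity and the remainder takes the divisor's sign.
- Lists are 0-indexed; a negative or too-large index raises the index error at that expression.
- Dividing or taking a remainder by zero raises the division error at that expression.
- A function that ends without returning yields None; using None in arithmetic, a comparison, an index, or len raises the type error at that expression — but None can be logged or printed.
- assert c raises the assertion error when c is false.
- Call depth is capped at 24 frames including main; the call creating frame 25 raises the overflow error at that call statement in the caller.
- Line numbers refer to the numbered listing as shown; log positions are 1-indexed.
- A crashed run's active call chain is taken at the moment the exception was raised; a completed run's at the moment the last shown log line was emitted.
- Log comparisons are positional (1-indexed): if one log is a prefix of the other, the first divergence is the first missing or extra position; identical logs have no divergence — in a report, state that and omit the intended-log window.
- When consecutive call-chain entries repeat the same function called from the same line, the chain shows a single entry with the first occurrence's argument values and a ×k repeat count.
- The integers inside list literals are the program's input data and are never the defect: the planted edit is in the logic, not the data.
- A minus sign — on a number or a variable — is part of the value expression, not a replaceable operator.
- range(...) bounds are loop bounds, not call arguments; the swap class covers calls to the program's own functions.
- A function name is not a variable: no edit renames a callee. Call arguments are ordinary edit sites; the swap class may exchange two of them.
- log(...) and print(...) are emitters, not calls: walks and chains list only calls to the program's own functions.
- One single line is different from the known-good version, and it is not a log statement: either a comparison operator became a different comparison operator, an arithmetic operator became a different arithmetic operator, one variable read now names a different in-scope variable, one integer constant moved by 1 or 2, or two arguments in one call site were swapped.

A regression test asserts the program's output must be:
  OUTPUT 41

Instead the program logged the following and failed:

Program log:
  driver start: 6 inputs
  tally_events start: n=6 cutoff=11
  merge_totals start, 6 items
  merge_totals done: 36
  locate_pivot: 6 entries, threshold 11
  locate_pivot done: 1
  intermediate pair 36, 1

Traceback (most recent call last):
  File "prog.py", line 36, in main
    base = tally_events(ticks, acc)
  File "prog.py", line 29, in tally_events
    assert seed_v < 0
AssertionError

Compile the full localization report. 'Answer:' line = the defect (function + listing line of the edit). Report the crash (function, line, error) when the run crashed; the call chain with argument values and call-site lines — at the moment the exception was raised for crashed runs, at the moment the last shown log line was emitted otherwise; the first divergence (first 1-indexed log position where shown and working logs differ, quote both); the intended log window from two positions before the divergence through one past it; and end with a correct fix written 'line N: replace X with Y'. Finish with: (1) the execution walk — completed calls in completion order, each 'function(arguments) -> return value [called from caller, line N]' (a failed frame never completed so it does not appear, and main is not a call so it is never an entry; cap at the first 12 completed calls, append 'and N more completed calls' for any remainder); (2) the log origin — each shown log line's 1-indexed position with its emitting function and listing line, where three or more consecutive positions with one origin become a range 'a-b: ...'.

Answer: the defect is in tally_events at line 29.
Core observation: After 7 matching log lines the faulty run goes silent, while the working version continues with 'stage result 36'.
Crash: tally_events, line 29, AssertionError.
Call chain: main -> tally_events([9, 3, 2, 4, 11, 7], 11) (called at line 36).
First divergence: position 8 — the faulty run's log ends after 7 lines; the working version continues with 'stage result 36'.
Intended log window:
  6: locate_pivot done: 1
  7: intermediate pair 36, 1
  8: stage result 36
Execution walk:
  merge_totals([9, 3, 2, 4, 11, 7]) -> 36  [called from tally_events, line 26]
  locate_pivot([9, 3, 2, 4, 11, 7], 11) -> 1  [called from tally_events, line 27]
Log origins:
  1 — main, line 35
  2 — tally_events, line 25
  3 — merge_totals, line 2
  4 — merge_totals, line 6
  5 — locate_pivot, line 10
  6 — locate_pivot, line 15
  7 — tally_events, line 28
A correct fix: line 29: replace `<` with `>`.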